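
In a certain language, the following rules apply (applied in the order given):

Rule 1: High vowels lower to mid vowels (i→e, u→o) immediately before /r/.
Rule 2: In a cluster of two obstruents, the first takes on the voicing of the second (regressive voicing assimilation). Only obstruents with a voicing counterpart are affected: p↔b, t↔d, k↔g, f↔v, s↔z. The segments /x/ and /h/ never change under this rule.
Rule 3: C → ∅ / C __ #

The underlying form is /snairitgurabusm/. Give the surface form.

Rule 1 (pre-rhotic lowering): /i/ is a high vowel immediately before /r/, so it lowers to [e]. /u/ is a high vowel immediately before /r/, so it lowers to [o]. /snairitgurabusm/ → snaeritgorabusm.
Rule 2 (regressive voicing assimilation): /t/ precedes the voiced obstruent /g/, so it voices to [d] by assimilation. /snaeritgorabusm/ → snaeridgorabusm.
Rule 3 (final cluster simplification): /m/ is the second consonant of a word-final cluster /sm/, so it deletes. /snaeridgorabusm/ → snaeridgorabus.

snaeridgorabus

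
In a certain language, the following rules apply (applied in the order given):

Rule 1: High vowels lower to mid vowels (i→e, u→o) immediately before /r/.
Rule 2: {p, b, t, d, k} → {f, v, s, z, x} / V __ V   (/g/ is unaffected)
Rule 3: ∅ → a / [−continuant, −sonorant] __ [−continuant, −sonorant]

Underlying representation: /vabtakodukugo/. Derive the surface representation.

Rule 1 (pre-rhotic lowering): no segment meets the environment; /vabtakodukugo/ is unchanged.
Rule 2 (intervocalic spirantization): /k/ is a stop between vowels /a/ and /o/, so it spirantizes to the fricative [x]. /d/ is a stop between vowels /o/ and /u/, so it spirantizes to the fricative [z]. /k/ is a stop between vowels /u/ and /u/, so it spirantizes to the fricative [x]. /vabtakodukugo/ → vabtaxozuxugo.
Rule 3 (stop-cluster a-epenthesis): /b/ and /t/ form a stop–stop cluster, so [a] is inserted between them. /vabtaxozuxugo/ → vabataxozuxugo.

vabataxozuxugo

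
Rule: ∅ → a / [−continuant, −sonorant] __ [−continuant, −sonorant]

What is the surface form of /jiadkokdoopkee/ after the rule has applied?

/d/ and /k/ form a stop–stop cluster, so [a] is inserted between them.
/k/ and /d/ form a stop–stop cluster, so [a] is inserted between them.
/p/ and /k/ form a stop–stop cluster, so [a] is inserted between them.
Surface form: [jiadakokadoopakee].

jiadakokadoopakee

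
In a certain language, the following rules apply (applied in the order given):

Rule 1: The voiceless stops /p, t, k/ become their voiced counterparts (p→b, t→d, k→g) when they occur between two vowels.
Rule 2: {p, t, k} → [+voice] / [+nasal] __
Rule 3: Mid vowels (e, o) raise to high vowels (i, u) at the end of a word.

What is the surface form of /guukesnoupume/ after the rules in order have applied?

Rule 1 (intervocalic voicing): /k/ is a voiceless stop between vowels /u/ and /e/, so it voices to [g]. /p/ is a voiceless stop between vowels /u/ and /u/, so it voices to [b]. /guukesnoupume/ → guugesnoubume.
Rule 2 (post-nasal voicing): no segment meets the environment; /guugesnoubume/ is unchanged.
Rule 3 (final vowel raising): /e/ is a mid vowel in word-final position, so it raises to [i]. /guugesnoubume/ → guugesnoubumi.

guugesnoubumi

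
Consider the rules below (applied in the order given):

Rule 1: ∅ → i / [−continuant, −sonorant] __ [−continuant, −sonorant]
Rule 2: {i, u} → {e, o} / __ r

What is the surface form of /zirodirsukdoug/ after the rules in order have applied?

zerodersukidoug

Rule 1 (stop-cluster i-epenthesis): /k/ and /d/ form a stop–stop cluster, so [i] is inserted between them. /zirodirsukdoug/ → zirodirsukidoug.
Rule 2 (pre-rhotic lowering): /i/ is a high vowel immediately before /r/, so it lowers to [e]. /i/ is a high vowel immediately before /r/, so it lowers to [e]. /zirodirsukidoug/ → zerodersukidoug.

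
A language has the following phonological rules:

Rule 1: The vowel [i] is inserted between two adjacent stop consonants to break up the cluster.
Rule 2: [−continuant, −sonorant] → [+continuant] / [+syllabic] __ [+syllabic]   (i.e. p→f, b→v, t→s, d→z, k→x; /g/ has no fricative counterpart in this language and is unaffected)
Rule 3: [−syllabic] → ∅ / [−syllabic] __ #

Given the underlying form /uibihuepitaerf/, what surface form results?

Rule 1 (stop-cluster i-epenthesis): no segment meets the environment; /uibihuepitaerf/ is unchanged.
Rule 2 (intervocalic spirantization): /b/ is a stop between vowels /i/ and /i/, so it spirantizes to the fricative [v]. /p/ is a stop between vowels /e/ and /i/, so it spirantizes to the fricative [f]. /t/ is a stop between vowels /i/ and /a/, so it spirantizes to the fricative [s]. /uibihuepitaerf/ → uivihuefisaerf.
Rule 3 (final cluster simplification): /f/ is the second consonant of a word-final cluster /rf/, so it deletes. /uivihuefisaerf/ → uivihuefisaer.

uivihuefisaer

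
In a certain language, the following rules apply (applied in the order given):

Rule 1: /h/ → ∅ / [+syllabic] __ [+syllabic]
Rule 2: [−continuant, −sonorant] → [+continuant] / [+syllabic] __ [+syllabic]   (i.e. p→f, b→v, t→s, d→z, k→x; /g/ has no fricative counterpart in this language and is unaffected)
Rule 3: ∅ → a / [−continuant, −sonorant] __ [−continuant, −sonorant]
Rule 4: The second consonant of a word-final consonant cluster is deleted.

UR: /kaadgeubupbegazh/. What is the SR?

kaadageuvupabegaz

Rule 1 (intervocalic h-deletion): no segment meets the environment; /kaadgeubupbegazh/ is unchanged.
Rule 2 (intervocalic spirantization): /b/ is a stop between vowels /u/ and /u/, so it spirantizes to the fricative [v]. /kaadgeubupbegazh/ → kaadgeuvupbegazh.
Rule 3 (stop-cluster a-epenthesis): /d/ and /g/ form a stop–stop cluster, so [a] is inserted between them. /p/ and /b/ form a stop–stop cluster, so [a] is inserted between them. /kaadgeuvupbegazh/ → kaadageuvupabegazh.
Rule 4 (final cluster simplification): /h/ is the second consonant of a word-final cluster /zh/, so it deletes. /kaadageuvupabegazh/ → kaadageuvupabegaz.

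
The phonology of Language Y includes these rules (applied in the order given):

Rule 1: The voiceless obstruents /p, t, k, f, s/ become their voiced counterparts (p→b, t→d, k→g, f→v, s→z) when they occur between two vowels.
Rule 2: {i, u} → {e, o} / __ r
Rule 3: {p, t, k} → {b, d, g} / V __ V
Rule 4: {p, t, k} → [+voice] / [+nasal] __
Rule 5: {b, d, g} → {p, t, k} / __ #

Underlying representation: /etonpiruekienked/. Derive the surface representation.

edonberuegienget

Rule 1 (intervocalic voicing): /t/ is a voiceless obstruent between vowels /e/ and /o/, so it voices to [d]. /k/ is a voiceless obstruent between vowels /e/ and /i/, so it voices to [g]. /etonpiruekienked/ → edonpiruegienked.
Rule 2 (pre-rhotic lowering): /i/ is a high vowel immediately before /r/, so it lowers to [e]. /edonpiruegienked/ → edonperuegienked.
Rule 3 (intervocalic voicing): no segment meets the environment; /edonperuegienked/ is unchanged.
Rule 4 (post-nasal voicing): /p/ is a voiceless stop immediately after the nasal /n/, so it voices to [b]. /k/ is a voiceless stop immediately after the nasal /n/, so it voices to [g]. /edonperuegienked/ → edonberuegienged.
Rule 5 (final devoicing): /d/ is a voiced stop in word-final position, so it devoices to [t]. /edonberuegienged/ → edonberuegienget.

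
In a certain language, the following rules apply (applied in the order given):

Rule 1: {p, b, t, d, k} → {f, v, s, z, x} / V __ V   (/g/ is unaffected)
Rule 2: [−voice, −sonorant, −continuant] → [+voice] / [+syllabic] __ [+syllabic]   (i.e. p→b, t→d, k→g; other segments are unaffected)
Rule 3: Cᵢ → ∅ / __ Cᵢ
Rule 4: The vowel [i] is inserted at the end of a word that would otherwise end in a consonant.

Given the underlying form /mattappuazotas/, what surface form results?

matapuazosasi

Rule 1 (intervocalic spirantization): /t/ is a stop between vowels /o/ and /a/, so it spirantizes to the fricative [s]. /mattappuazotas/ → mattappuazosas.
Rule 2 (intervocalic voicing): no segment meets the environment; /mattappuazosas/ is unchanged.
Rule 3 (degemination): /tt/ is a geminate; the first /t/ deletes. /pp/ is a geminate; the first /p/ deletes. /mattappuazosas/ → matapuazosas.
Rule 4 (final i-epenthesis): the form ends in the consonant /s/, so [i] is inserted word-finally. /matapuazosas/ → matapuazosasi.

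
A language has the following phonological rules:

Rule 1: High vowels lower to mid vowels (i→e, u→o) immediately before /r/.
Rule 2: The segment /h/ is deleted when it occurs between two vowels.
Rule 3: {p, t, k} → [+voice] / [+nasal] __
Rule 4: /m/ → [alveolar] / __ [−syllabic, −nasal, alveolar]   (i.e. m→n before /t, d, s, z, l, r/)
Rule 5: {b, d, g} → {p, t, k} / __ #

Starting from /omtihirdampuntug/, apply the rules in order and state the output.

Rule 1 (pre-rhotic lowering): /i/ is a high vowel immediately before /r/, so it lowers to [e]. /omtihirdampuntug/ → omtiherdampuntug.
Rule 2 (intervocalic h-deletion): /h/ occurs between vowels /i/ and /e/, so it deletes. /omtiherdampuntug/ → omtierdampuntug.
Rule 3 (post-nasal voicing): /t/ is a voiceless stop immediately after the nasal /m/, so it voices to [d]. /p/ is a voiceless stop immediately after the nasal /m/, so it voices to [b]. /t/ is a voiceless stop immediately after the nasal /n/, so it voices to [d]. /omtierdampuntug/ → omdierdambundug.
Rule 4 (nasal place assimilation): /m/ precedes the alveolar consonant /d/, so it assimilates in place to [n]. /omdierdambundug/ → ondierdambundug.
Rule 5 (final devoicing): /g/ is a voiced stop in word-final position, so it devoices to [k]. /ondierdambundug/ → ondierdambunduk.

ondierdambunduk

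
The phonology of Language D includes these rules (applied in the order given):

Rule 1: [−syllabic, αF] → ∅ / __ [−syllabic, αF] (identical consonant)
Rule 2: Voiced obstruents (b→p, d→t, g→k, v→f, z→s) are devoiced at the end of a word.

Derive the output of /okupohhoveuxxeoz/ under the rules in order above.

okupohoveuxeos

Rule 1 (degemination): /hh/ is a geminate; the first /h/ deletes. /xx/ is a geminate; the first /x/ deletes. /okupohhoveuxxeoz/ → okupohoveuxeoz.
Rule 2 (final devoicing): /z/ is a voiced obstruent in word-final position, so it devoices to [s]. /okupohoveuxeoz/ → okupohoveuxeos.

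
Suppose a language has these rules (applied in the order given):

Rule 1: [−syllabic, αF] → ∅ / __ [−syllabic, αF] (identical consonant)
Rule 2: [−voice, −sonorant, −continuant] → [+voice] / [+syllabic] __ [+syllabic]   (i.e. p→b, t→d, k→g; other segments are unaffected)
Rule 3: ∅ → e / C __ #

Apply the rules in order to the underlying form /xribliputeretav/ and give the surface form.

xriblibuderedave

Rule 1 (degemination): no segment meets the environment; /xribliputeretav/ is unchanged.
Rule 2 (intervocalic voicing): /p/ is a voiceless stop between vowels /i/ and /u/, so it voices to [b]. /t/ is a voiceless stop between vowels /u/ and /e/, so it voices to [d]. /t/ is a voiceless stop between vowels /e/ and /a/, so it voices to [d]. /xribliputeretav/ → xriblibuderedav.
Rule 3 (final e-epenthesis): the form ends in the consonant /v/, so [e] is inserted word-finally. /xriblibuderedav/ → xriblibuderedave.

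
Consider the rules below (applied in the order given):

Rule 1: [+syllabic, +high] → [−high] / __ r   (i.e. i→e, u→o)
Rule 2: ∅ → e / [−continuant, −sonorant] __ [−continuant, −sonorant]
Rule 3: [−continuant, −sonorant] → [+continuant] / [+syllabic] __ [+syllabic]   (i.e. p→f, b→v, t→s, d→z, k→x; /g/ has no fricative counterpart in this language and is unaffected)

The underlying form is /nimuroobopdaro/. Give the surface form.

nimoroovofezaro

Rule 1 (pre-rhotic lowering): /u/ is a high vowel immediately before /r/, so it lowers to [o]. /nimuroobopdaro/ → nimoroobopdaro.
Rule 2 (stop-cluster e-epenthesis): /p/ and /d/ form a stop–stop cluster, so [e] is inserted between them. /nimoroobopdaro/ → nimoroobopedaro.
Rule 3 (intervocalic spirantization): /b/ is a stop between vowels /o/ and /o/, so it spirantizes to the fricative [v]. /p/ is a stop between vowels /o/ and /e/, so it spirantizes to the fricative [f]. /d/ is a stop between vowels /e/ and /a/, so it spirantizes to the fricative [z]. /nimoroobopedaro/ → nimoroovofezaro.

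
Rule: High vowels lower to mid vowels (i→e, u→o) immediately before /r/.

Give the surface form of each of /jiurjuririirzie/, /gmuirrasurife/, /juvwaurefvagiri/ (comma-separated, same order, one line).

/jiurjuririirzie/: /u/ is a high vowel immediately before /r/, so it lowers to [o]. /u/ is a high vowel immediately before /r/, so it lowers to [o]. /i/ is a high vowel immediately before /r/, so it lowers to [e]. /i/ is a high vowel immediately before /r/, so it lowers to [e]. → [jiorjorerierzie].
/gmuirrasurife/: /i/ is a high vowel immediately before /r/, so it lowers to [e]. /u/ is a high vowel immediately before /r/, so it lowers to [o]. → [gmuerrasorife].
/juvwaurefvagiri/: /u/ is a high vowel immediately before /r/, so it lowers to [o]. /i/ is a high vowel immediately before /r/, so it lowers to [e]. → [juvwaorefvageri].

jiorjorerierzie, gmuerrasorife, juvwaorefvageri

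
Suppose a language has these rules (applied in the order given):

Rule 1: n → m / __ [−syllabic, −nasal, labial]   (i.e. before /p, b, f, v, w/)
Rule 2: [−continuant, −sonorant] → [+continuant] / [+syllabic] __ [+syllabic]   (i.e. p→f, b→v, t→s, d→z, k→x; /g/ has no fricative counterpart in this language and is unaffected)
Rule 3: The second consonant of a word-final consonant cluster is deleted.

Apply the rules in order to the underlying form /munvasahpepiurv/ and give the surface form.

Rule 1 (nasal place assimilation): /n/ precedes the labial consonant /v/, so it assimilates in place to [m]. /munvasahpepiurv/ → mumvasahpepiurv.
Rule 2 (intervocalic spirantization): /p/ is a stop between vowels /e/ and /i/, so it spirantizes to the fricative [f]. /mumvasahpepiurv/ → mumvasahpefiurv.
Rule 3 (final cluster simplification): /v/ is the second consonant of a word-final cluster /rv/, so it deletes. /mumvasahpefiurv/ → mumvasahpefiur.

mumvasahpefiur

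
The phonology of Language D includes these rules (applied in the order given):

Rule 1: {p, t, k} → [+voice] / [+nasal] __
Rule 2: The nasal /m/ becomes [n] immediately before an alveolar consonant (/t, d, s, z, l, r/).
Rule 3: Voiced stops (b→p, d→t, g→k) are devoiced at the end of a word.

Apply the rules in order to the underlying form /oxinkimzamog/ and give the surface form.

Rule 1 (post-nasal voicing): /k/ is a voiceless stop immediately after the nasal /n/, so it voices to [g]. /oxinkimzamog/ → oxingimzamog.
Rule 2 (nasal place assimilation): /m/ precedes the alveolar consonant /z/, so it assimilates in place to [n]. /oxingimzamog/ → oxinginzamog.
Rule 3 (final devoicing): /g/ is a voiced stop in word-final position, so it devoices to [k]. /oxinginzamog/ → oxinginzamok.

oxinginzamok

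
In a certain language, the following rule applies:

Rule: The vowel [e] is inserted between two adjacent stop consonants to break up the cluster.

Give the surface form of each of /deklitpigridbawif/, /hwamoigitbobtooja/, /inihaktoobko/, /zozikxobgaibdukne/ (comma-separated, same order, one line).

/deklitpigridbawif/: /t/ and /p/ form a stop–stop cluster, so [e] is inserted between them. /d/ and /b/ form a stop–stop cluster, so [e] is inserted between them. → [deklitepigridebawif].
/hwamoigitbobtooja/: /t/ and /b/ form a stop–stop cluster, so [e] is inserted between them. /b/ and /t/ form a stop–stop cluster, so [e] is inserted between them. → [hwamoigitebobetooja].
/inihaktoobko/: /k/ and /t/ form a stop–stop cluster, so [e] is inserted between them. /b/ and /k/ form a stop–stop cluster, so [e] is inserted between them. → [inihaketoobeko].
/zozikxobgaibdukne/: /b/ and /g/ form a stop–stop cluster, so [e] is inserted between them. /b/ and /d/ form a stop–stop cluster, so [e] is inserted between them. → [zozikxobegaibedukne].

deklitepigridebawif, hwamoigitebobetooja, inihaketoobeko, zozikxobegaibedukne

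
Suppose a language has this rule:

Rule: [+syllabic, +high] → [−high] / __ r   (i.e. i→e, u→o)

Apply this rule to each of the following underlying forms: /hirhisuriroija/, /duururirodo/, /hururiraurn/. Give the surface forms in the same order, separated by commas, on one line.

herhisoreroija, duororerodo, hororeraorn

/hirhisuriroija/: /i/ is a high vowel immediately before /r/, so it lowers to [e]. /u/ is a high vowel immediately before /r/, so it lowers to [o]. /i/ is a high vowel immediately before /r/, so it lowers to [e]. → [herhisoreroija].
/duururirodo/: /u/ is a high vowel immediately before /r/, so it lowers to [o]. /u/ is a high vowel immediately before /r/, so it lowers to [o]. /i/ is a high vowel immediately before /r/, so it lowers to [e]. → [duororerodo].
/hururiraurn/: /u/ is a high vowel immediately before /r/, so it lowers to [o]. /u/ is a high vowel immediately before /r/, so it lowers to [o]. /i/ is a high vowel immediately before /r/, so it lowers to [e]. /u/ is a high vowel immediately before /r/, so it lowers to [o]. → [hororeraorn].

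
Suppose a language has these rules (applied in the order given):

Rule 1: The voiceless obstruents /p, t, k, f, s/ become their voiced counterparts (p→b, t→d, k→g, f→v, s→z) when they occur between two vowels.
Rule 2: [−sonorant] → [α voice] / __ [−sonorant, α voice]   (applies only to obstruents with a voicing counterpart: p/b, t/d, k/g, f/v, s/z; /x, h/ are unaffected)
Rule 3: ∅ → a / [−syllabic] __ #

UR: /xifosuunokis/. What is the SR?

Rule 1 (intervocalic voicing): /f/ is a voiceless obstruent between vowels /i/ and /o/, so it voices to [v]. /s/ is a voiceless obstruent between vowels /o/ and /u/, so it voices to [z]. /k/ is a voiceless obstruent between vowels /o/ and /i/, so it voices to [g]. /xifosuunokis/ → xivozuunogis.
Rule 2 (regressive voicing assimilation): no segment meets the environment; /xivozuunogis/ is unchanged.
Rule 3 (final a-epenthesis): the form ends in the consonant /s/, so [a] is inserted word-finally. /xivozuunogis/ → xivozuunogisa.

xivozuunogisa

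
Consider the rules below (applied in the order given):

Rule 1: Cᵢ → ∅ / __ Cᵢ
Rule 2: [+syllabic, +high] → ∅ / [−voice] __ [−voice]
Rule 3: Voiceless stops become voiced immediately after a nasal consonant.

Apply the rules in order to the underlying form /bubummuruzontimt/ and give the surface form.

bubumuruzondimd

Rule 1 (degemination): /mm/ is a geminate; the first /m/ deletes. /bubummuruzontimt/ → bubumuruzontimt.
Rule 2 (high vowel syncope): no segment meets the environment; /bubumuruzontimt/ is unchanged.
Rule 3 (post-nasal voicing): /t/ is a voiceless stop immediately after the nasal /n/, so it voices to [d]. /t/ is a voiceless stop immediately after the nasal /m/, so it voices to [d]. /bubumuruzontimt/ → bubumuruzondimd.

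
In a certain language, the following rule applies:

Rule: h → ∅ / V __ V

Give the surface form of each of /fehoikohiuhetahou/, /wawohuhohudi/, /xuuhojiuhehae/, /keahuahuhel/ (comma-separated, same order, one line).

/fehoikohiuhetahou/: /h/ occurs between vowels /e/ and /o/, so it deletes. /h/ occurs between vowels /o/ and /i/, so it deletes. /h/ occurs between vowels /u/ and /e/, so it deletes. /h/ occurs between vowels /a/ and /o/, so it deletes. → [feoikoiuetaou].
/wawohuhohudi/: /h/ occurs between vowels /o/ and /u/, so it deletes. /h/ occurs between vowels /u/ and /o/, so it deletes. /h/ occurs between vowels /o/ and /u/, so it deletes. → [wawououdi].
/xuuhojiuhehae/: /h/ occurs between vowels /u/ and /o/, so it deletes. /h/ occurs between vowels /u/ and /e/, so it deletes. /h/ occurs between vowels /e/ and /a/, so it deletes. → [xuuojiueae].
/keahuahuhel/: /h/ occurs between vowels /a/ and /u/, so it deletes. /h/ occurs between vowels /a/ and /u/, so it deletes. /h/ occurs between vowels /u/ and /e/, so it deletes. → [keauauel].

feoikoiuetaou, wawououdi, xuuojiueae, keauauel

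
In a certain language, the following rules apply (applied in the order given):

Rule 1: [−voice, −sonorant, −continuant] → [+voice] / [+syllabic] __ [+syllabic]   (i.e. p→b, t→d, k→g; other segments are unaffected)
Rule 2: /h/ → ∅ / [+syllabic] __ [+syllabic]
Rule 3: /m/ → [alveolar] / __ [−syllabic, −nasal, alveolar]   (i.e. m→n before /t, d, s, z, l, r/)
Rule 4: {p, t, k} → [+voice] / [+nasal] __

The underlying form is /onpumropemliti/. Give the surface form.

onbunrobenlidi

Rule 1 (intervocalic voicing): /p/ is a voiceless stop between vowels /o/ and /e/, so it voices to [b]. /t/ is a voiceless stop between vowels /i/ and /i/, so it voices to [d]. /onpumropemliti/ → onpumrobemlidi.
Rule 2 (intervocalic h-deletion): no segment meets the environment; /onpumrobemlidi/ is unchanged.
Rule 3 (nasal place assimilation): /m/ precedes the alveolar consonant /r/, so it assimilates in place to [n]. /m/ precedes the alveolar consonant /l/, so it assimilates in place to [n]. /onpumrobemlidi/ → onpunrobenlidi.
Rule 4 (post-nasal voicing): /p/ is a voiceless stop immediately after the nasal /n/, so it voices to [b]. /onpunrobenlidi/ → onbunrobenlidi.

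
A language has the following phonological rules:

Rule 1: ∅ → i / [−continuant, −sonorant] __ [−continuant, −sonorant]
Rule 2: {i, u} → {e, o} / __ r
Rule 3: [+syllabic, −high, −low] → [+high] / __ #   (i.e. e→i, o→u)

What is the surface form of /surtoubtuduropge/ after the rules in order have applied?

Rule 1 (stop-cluster i-epenthesis): /b/ and /t/ form a stop–stop cluster, so [i] is inserted between them. /p/ and /g/ form a stop–stop cluster, so [i] is inserted between them. /surtoubtuduropge/ → surtoubituduropige.
Rule 2 (pre-rhotic lowering): /u/ is a high vowel immediately before /r/, so it lowers to [o]. /u/ is a high vowel immediately before /r/, so it lowers to [o]. /surtoubituduropige/ → sortoubitudoropige.
Rule 3 (final vowel raising): /e/ is a mid vowel in word-final position, so it raises to [i]. /sortoubitudoropige/ → sortoubitudoropigi.

sortoubitudoropigi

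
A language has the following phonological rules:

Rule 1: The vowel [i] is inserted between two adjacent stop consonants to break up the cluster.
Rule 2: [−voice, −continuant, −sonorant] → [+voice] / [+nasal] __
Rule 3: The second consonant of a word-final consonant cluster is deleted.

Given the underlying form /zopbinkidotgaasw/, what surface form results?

zopibingidotigaas

Rule 1 (stop-cluster i-epenthesis): /p/ and /b/ form a stop–stop cluster, so [i] is inserted between them. /t/ and /g/ form a stop–stop cluster, so [i] is inserted between them. /zopbinkidotgaasw/ → zopibinkidotigaasw.
Rule 2 (post-nasal voicing): /k/ is a voiceless stop immediately after the nasal /n/, so it voices to [g]. /zopibinkidotigaasw/ → zopibingidotigaasw.
Rule 3 (final cluster simplification): /w/ is the second consonant of a word-final cluster /sw/, so it deletes. /zopibingidotigaasw/ → zopibingidotigaas.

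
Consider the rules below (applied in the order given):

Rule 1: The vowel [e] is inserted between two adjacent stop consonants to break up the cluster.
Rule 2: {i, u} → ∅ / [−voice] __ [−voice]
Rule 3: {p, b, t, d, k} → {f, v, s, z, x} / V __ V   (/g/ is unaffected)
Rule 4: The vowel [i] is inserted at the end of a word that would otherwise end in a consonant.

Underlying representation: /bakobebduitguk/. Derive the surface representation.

baxovevezuiseguki

Rule 1 (stop-cluster e-epenthesis): /b/ and /d/ form a stop–stop cluster, so [e] is inserted between them. /t/ and /g/ form a stop–stop cluster, so [e] is inserted between them. /bakobebduitguk/ → bakobebeduiteguk.
Rule 2 (high vowel syncope): no segment meets the environment; /bakobebeduiteguk/ is unchanged.
Rule 3 (intervocalic spirantization): /k/ is a stop between vowels /a/ and /o/, so it spirantizes to the fricative [x]. /b/ is a stop between vowels /o/ and /e/, so it spirantizes to the fricative [v]. /b/ is a stop between vowels /e/ and /e/, so it spirantizes to the fricative [v]. /d/ is a stop between vowels /e/ and /u/, so it spirantizes to the fricative [z]. /t/ is a stop between vowels /i/ and /e/, so it spirantizes to the fricative [s]. /bakobebeduiteguk/ → baxovevezuiseguk.
Rule 4 (final i-epenthesis): the form ends in the consonant /k/, so [i] is inserted word-finally. /baxovevezuiseguk/ → baxovevezuiseguki.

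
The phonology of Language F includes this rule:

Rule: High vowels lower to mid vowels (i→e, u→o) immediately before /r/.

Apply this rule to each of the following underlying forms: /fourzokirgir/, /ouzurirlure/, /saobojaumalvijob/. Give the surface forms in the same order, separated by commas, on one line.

/fourzokirgir/: /u/ is a high vowel immediately before /r/, so it lowers to [o]. /i/ is a high vowel immediately before /r/, so it lowers to [e]. /i/ is a high vowel immediately before /r/, so it lowers to [e]. → [foorzokerger].
/ouzurirlure/: /u/ is a high vowel immediately before /r/, so it lowers to [o]. /i/ is a high vowel immediately before /r/, so it lowers to [e]. /u/ is a high vowel immediately before /r/, so it lowers to [o]. → [ouzorerlore].
/saobojaumalvijob/: the rule's environment is not met; surfaces unchanged as [saobojaumalvijob].

foorzokerger, ouzorerlore, saobojaumalvijob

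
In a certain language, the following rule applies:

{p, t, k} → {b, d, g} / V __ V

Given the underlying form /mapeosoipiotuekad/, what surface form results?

mabeosoibioduegad

/p/ is a voiceless stop between vowels /a/ and /e/, so it voices to [b].
/p/ is a voiceless stop between vowels /i/ and /i/, so it voices to [b].
/t/ is a voiceless stop between vowels /o/ and /u/, so it voices to [d].
/k/ is a voiceless stop between vowels /e/ and /a/, so it voices to [g].
Surface form: [mabeosoibioduegad].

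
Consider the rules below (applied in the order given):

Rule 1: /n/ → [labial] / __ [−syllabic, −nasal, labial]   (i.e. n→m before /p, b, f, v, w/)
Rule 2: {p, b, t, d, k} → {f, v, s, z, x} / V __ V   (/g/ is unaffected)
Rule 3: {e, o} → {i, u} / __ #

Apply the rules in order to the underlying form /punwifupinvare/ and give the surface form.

Rule 1 (nasal place assimilation): /n/ precedes the labial consonant /w/, so it assimilates in place to [m]. /n/ precedes the labial consonant /v/, so it assimilates in place to [m]. /punwifupinvare/ → pumwifupimvare.
Rule 2 (intervocalic spirantization): /p/ is a stop between vowels /u/ and /i/, so it spirantizes to the fricative [f]. /pumwifupimvare/ → pumwifufimvare.
Rule 3 (final vowel raising): /e/ is a mid vowel in word-final position, so it raises to [i]. /pumwifufimvare/ → pumwifufimvari.

pumwifufimvari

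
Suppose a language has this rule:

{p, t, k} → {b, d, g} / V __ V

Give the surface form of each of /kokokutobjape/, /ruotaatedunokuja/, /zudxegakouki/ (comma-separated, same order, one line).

kogogudobjabe, ruodaadedunoguja, zudxegagougi

/kokokutobjape/: /k/ is a voiceless stop between vowels /o/ and /o/, so it voices to [g]. /k/ is a voiceless stop between vowels /o/ and /u/, so it voices to [g]. /t/ is a voiceless stop between vowels /u/ and /o/, so it voices to [d]. /p/ is a voiceless stop between vowels /a/ and /e/, so it voices to [b]. → [kogogudobjabe].
/ruotaatedunokuja/: /t/ is a voiceless stop between vowels /o/ and /a/, so it voices to [d]. /t/ is a voiceless stop between vowels /a/ and /e/, so it voices to [d]. /k/ is a voiceless stop between vowels /o/ and /u/, so it voices to [g]. → [ruodaadedunoguja].
/zudxegakouki/: /k/ is a voiceless stop between vowels /a/ and /o/, so it voices to [g]. /k/ is a voiceless stop between vowels /u/ and /i/, so it voices to [g]. → [zudxegagougi].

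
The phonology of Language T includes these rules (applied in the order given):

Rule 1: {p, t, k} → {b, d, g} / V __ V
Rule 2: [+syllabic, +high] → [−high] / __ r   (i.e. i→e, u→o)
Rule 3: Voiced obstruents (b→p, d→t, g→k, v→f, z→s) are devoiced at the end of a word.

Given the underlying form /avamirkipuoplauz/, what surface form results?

Rule 1 (intervocalic voicing): /p/ is a voiceless stop between vowels /i/ and /u/, so it voices to [b]. /avamirkipuoplauz/ → avamirkibuoplauz.
Rule 2 (pre-rhotic lowering): /i/ is a high vowel immediately before /r/, so it lowers to [e]. /avamirkibuoplauz/ → avamerkibuoplauz.
Rule 3 (final devoicing): /z/ is a voiced obstruent in word-final position, so it devoices to [s]. /avamerkibuoplauz/ → avamerkibuoplaus.

avamerkibuoplaus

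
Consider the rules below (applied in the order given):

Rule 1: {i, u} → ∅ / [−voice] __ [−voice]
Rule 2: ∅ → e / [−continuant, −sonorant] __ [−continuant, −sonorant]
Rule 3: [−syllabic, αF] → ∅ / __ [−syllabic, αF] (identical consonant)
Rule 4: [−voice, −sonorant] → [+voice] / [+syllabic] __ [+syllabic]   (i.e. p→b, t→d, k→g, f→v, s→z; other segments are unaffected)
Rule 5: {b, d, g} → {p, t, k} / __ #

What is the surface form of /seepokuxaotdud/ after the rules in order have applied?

seebokxaodedut

Rule 1 (high vowel syncope): /u/ is a high vowel flanked by voiceless consonants /k/ and /x/, so it deletes. /seepokuxaotdud/ → seepokxaotdud.
Rule 2 (stop-cluster e-epenthesis): /t/ and /d/ form a stop–stop cluster, so [e] is inserted between them. /seepokxaotdud/ → seepokxaotedud.
Rule 3 (degemination): no segment meets the environment; /seepokxaotedud/ is unchanged.
Rule 4 (intervocalic voicing): /p/ is a voiceless obstruent between vowels /e/ and /o/, so it voices to [b]. /t/ is a voiceless obstruent between vowels /o/ and /e/, so it voices to [d]. /seepokxaotedud/ → seebokxaodedud.
Rule 5 (final devoicing): /d/ is a voiced stop in word-final position, so it devoices to [t]. /seebokxaodedud/ → seebokxaodedut.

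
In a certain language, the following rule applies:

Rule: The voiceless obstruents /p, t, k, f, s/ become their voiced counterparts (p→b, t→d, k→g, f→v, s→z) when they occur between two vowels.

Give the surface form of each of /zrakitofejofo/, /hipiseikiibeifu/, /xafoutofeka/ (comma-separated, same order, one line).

/zrakitofejofo/: /k/ is a voiceless obstruent between vowels /a/ and /i/, so it voices to [g]. /t/ is a voiceless obstruent between vowels /i/ and /o/, so it voices to [d]. /f/ is a voiceless obstruent between vowels /o/ and /e/, so it voices to [v]. /f/ is a voiceless obstruent between vowels /o/ and /o/, so it voices to [v]. → [zragidovejovo].
/hipiseikiibeifu/: /p/ is a voiceless obstruent between vowels /i/ and /i/, so it voices to [b]. /s/ is a voiceless obstruent between vowels /i/ and /e/, so it voices to [z]. /k/ is a voiceless obstruent between vowels /i/ and /i/, so it voices to [g]. /f/ is a voiceless obstruent between vowels /i/ and /u/, so it voices to [v]. → [hibizeigiibeivu].
/xafoutofeka/: /f/ is a voiceless obstruent between vowels /a/ and /o/, so it voices to [v]. /t/ is a voiceless obstruent between vowels /u/ and /o/, so it voices to [d]. /f/ is a voiceless obstruent between vowels /o/ and /e/, so it voices to [v]. /k/ is a voiceless obstruent between vowels /e/ and /a/, so it voices to [g]. → [xavoudovega].

zragidovejovo, hibizeigiibeivu, xavoudovega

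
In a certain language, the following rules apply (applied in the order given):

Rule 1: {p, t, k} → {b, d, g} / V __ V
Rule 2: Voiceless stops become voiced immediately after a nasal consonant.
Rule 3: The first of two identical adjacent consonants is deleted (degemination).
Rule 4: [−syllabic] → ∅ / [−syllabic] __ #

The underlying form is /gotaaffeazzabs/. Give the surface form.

Rule 1 (intervocalic voicing): /t/ is a voiceless stop between vowels /o/ and /a/, so it voices to [d]. /gotaaffeazzabs/ → godaaffeazzabs.
Rule 2 (post-nasal voicing): no segment meets the environment; /godaaffeazzabs/ is unchanged.
Rule 3 (degemination): /ff/ is a geminate; the first /f/ deletes. /zz/ is a geminate; the first /z/ deletes. /godaaffeazzabs/ → godaafeazabs.
Rule 4 (final cluster simplification): /s/ is the second consonant of a word-final cluster /bs/, so it deletes. /godaafeazabs/ → godaafeazab.

godaafeazab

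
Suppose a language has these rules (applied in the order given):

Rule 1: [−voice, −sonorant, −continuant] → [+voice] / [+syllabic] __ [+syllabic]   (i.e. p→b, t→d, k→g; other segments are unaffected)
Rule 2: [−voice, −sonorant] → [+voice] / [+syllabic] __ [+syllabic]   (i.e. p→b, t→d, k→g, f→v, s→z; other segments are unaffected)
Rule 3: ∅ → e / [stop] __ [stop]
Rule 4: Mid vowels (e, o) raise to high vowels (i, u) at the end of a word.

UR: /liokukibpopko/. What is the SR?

Rule 1 (intervocalic voicing): /k/ is a voiceless stop between vowels /o/ and /u/, so it voices to [g]. /k/ is a voiceless stop between vowels /u/ and /i/, so it voices to [g]. /liokukibpopko/ → liogugibpopko.
Rule 2 (intervocalic voicing): no segment meets the environment; /liogugibpopko/ is unchanged.
Rule 3 (stop-cluster e-epenthesis): /b/ and /p/ form a stop–stop cluster, so [e] is inserted between them. /p/ and /k/ form a stop–stop cluster, so [e] is inserted between them. /liogugibpopko/ → liogugibepopeko.
Rule 4 (final vowel raising): /o/ is a mid vowel in word-final position, so it raises to [u]. /liogugibepopeko/ → liogugibepopeku.

liogugibepopeku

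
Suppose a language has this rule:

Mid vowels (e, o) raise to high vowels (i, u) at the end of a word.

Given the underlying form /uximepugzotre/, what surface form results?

uximepugzotri

/e/ is a mid vowel in word-final position, so it raises to [i].
Surface form: [uximepugzotri].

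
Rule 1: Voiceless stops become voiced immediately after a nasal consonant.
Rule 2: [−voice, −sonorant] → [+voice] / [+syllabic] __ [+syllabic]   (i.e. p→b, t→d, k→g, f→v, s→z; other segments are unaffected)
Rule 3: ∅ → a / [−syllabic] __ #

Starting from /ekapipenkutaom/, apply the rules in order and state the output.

Rule 1 (post-nasal voicing): /k/ is a voiceless stop immediately after the nasal /n/, so it voices to [g]. /ekapipenkutaom/ → ekapipengutaom.
Rule 2 (intervocalic voicing): /k/ is a voiceless obstruent between vowels /e/ and /a/, so it voices to [g]. /p/ is a voiceless obstruent between vowels /a/ and /i/, so it voices to [b]. /p/ is a voiceless obstruent between vowels /i/ and /e/, so it voices to [b]. /t/ is a voiceless obstruent between vowels /u/ and /a/, so it voices to [d]. /ekapipengutaom/ → egabibengudaom.
Rule 3 (final a-epenthesis): the form ends in the consonant /m/, so [a] is inserted word-finally. /egabibengudaom/ → egabibengudaoma.

egabibengudaoma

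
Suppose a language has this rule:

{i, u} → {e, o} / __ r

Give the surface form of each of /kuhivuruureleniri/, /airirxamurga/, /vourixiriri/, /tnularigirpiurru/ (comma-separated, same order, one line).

kuhivoruoreleneri, aererxamorga, voorixereri, tnularigerpiorru

/kuhivuruureleniri/: /u/ is a high vowel immediately before /r/, so it lowers to [o]. /u/ is a high vowel immediately before /r/, so it lowers to [o]. /i/ is a high vowel immediately before /r/, so it lowers to [e]. → [kuhivoruoreleneri].
/airirxamurga/: /i/ is a high vowel immediately before /r/, so it lowers to [e]. /i/ is a high vowel immediately before /r/, so it lowers to [e]. /u/ is a high vowel immediately before /r/, so it lowers to [o]. → [aererxamorga].
/vourixiriri/: /u/ is a high vowel immediately before /r/, so it lowers to [o]. /i/ is a high vowel immediately before /r/, so it lowers to [e]. /i/ is a high vowel immediately before /r/, so it lowers to [e]. → [voorixereri].
/tnularigirpiurru/: /i/ is a high vowel immediately before /r/, so it lowers to [e]. /u/ is a high vowel immediately before /r/, so it lowers to [o]. → [tnularigerpiorru].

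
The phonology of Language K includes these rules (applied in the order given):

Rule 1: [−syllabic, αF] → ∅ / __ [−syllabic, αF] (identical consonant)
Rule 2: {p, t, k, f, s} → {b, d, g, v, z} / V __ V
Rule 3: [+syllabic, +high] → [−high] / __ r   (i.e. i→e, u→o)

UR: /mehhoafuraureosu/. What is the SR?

Rule 1 (degemination): /hh/ is a geminate; the first /h/ deletes. /mehhoafuraureosu/ → mehoafuraureosu.
Rule 2 (intervocalic voicing): /f/ is a voiceless obstruent between vowels /a/ and /u/, so it voices to [v]. /s/ is a voiceless obstruent between vowels /o/ and /u/, so it voices to [z]. /mehoafuraureosu/ → mehoavuraureozu.
Rule 3 (pre-rhotic lowering): /u/ is a high vowel immediately before /r/, so it lowers to [o]. /u/ is a high vowel immediately before /r/, so it lowers to [o]. /mehoavuraureozu/ → mehoavoraoreozu.

mehoavoraoreozu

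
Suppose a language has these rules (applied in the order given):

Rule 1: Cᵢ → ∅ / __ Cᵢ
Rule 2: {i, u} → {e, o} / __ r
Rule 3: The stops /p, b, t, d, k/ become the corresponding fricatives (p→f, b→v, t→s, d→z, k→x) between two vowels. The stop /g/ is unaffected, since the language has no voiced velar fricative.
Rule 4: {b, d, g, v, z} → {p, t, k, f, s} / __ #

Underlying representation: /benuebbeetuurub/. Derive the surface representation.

benueveesuorup

Rule 1 (degemination): /bb/ is a geminate; the first /b/ deletes. /benuebbeetuurub/ → benuebeetuurub.
Rule 2 (pre-rhotic lowering): /u/ is a high vowel immediately before /r/, so it lowers to [o]. /benuebeetuurub/ → benuebeetuorub.
Rule 3 (intervocalic spirantization): /b/ is a stop between vowels /e/ and /e/, so it spirantizes to the fricative [v]. /t/ is a stop between vowels /e/ and /u/, so it spirantizes to the fricative [s]. /benuebeetuorub/ → benueveesuorub.
Rule 4 (final devoicing): /b/ is a voiced obstruent in word-final position, so it devoices to [p]. /benueveesuorub/ → benueveesuorup.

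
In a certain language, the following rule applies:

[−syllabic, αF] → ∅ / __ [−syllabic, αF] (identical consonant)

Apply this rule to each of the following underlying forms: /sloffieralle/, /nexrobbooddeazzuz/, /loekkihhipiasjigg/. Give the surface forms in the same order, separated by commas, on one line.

slofierale, nexroboodeazuz, loekihipiasjig

/sloffieralle/: /ff/ is a geminate; the first /f/ deletes. /ll/ is a geminate; the first /l/ deletes. → [slofierale].
/nexrobbooddeazzuz/: /bb/ is a geminate; the first /b/ deletes. /dd/ is a geminate; the first /d/ deletes. /zz/ is a geminate; the first /z/ deletes. → [nexroboodeazuz].
/loekkihhipiasjigg/: /kk/ is a geminate; the first /k/ deletes. /hh/ is a geminate; the first /h/ deletes. /gg/ is a geminate; the first /g/ deletes. → [loekihipiasjig].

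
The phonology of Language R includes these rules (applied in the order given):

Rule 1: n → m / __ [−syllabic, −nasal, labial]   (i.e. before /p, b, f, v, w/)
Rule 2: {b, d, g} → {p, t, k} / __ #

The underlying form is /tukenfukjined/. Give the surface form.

tukemfukjinet

Rule 1 (nasal place assimilation): /n/ precedes the labial consonant /f/, so it assimilates in place to [m]. /tukenfukjined/ → tukemfukjined.
Rule 2 (final devoicing): /d/ is a voiced stop in word-final position, so it devoices to [t]. /tukemfukjined/ → tukemfukjinet.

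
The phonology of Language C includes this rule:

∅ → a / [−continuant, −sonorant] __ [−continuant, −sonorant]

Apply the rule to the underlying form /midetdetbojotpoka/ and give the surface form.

midetadetabojotapoka

/t/ and /d/ form a stop–stop cluster, so [a] is inserted between them.
/t/ and /b/ form a stop–stop cluster, so [a] is inserted between them.
/t/ and /p/ form a stop–stop cluster, so [a] is inserted between them.
Surface form: [midetadetabojotapoka].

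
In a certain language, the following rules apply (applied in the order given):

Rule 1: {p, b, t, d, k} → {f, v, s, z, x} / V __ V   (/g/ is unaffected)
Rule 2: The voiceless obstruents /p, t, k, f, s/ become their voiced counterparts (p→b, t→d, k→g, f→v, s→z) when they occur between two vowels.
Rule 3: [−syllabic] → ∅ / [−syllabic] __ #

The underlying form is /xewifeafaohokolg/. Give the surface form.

Rule 1 (intervocalic spirantization): /k/ is a stop between vowels /o/ and /o/, so it spirantizes to the fricative [x]. /xewifeafaohokolg/ → xewifeafaohoxolg.
Rule 2 (intervocalic voicing): /f/ is a voiceless obstruent between vowels /i/ and /e/, so it voices to [v]. /f/ is a voiceless obstruent between vowels /a/ and /a/, so it voices to [v]. /xewifeafaohoxolg/ → xewiveavaohoxolg.
Rule 3 (final cluster simplification): /g/ is the second consonant of a word-final cluster /lg/, so it deletes. /xewiveavaohoxolg/ → xewiveavaohoxol.

xewiveavaohoxol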